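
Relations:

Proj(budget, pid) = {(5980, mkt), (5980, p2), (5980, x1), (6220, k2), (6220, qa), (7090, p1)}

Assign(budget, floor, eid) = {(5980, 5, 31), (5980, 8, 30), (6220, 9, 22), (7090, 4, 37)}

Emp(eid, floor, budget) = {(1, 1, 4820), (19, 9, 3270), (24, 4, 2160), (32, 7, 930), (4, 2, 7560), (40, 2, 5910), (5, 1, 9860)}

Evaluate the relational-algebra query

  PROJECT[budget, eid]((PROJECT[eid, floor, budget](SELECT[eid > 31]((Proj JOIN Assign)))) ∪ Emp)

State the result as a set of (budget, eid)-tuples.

Natural join on budget: {(5980, mkt, 5, 31), (5980, mkt, 8, 30), (5980, p2, 5, 31), (5980, p2, 8, 30), (5980, x1, 5, 31), (5980, x1, 8, 30), (6220, k2, 9, 22), (6220, qa, 9, 22), (7090, p1, 4, 37)}
Apply σ_{eid > 31}; surviving tuples: {(7090, p1, 4, 37)}
π[eid, floor, budget]: project onto (eid, floor, budget) → {(37, 4, 7090)}
Set union of the two operands is {(1, 1, 4820), (19, 9, 3270), (24, 4, 2160), (32, 7, 930), (37, 4, 7090), (4, 2, 7560), (40, 2, 5910), (5, 1, 9860)}.
π[budget, eid]: project onto (budget, eid) → {(2160, 24), (3270, 19), (4820, 1), (5910, 40), (7090, 37), (7560, 4), (930, 32), (9860, 5)}

{(2160, 24), (3270, 19), (4820, 1), (5910, 40), (7090, 37), (7560, 4), (930, 32), (9860, 5)}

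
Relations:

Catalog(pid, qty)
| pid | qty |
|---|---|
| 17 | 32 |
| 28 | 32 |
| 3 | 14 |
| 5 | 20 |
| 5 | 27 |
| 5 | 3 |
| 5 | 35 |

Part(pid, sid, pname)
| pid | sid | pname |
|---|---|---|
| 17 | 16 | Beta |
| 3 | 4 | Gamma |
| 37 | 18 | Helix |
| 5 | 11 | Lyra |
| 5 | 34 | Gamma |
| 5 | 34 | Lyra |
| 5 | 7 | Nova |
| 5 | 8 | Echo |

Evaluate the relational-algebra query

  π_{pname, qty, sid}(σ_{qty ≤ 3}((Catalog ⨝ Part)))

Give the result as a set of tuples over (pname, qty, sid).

{(Echo, 3, 8), (Gamma, 3, 34), (Lyra, 3, 11), (Lyra, 3, 34), (Nova, 3, 7)}

Natural join on pid: {(17, 32, 16, Beta), (3, 14, 4, Gamma), (5, 20, 11, Lyra), (5, 20, 34, Gamma), (5, 20, 34, Lyra), (5, 20, 7, Nova), (5, 20, 8, Echo), (5, 27, 11, Lyra), (5, 27, 34, Gamma), (5, 27, 34, Lyra), (5, 27, 7, Nova), (5, 27, 8, Echo), (5, 3, 11, Lyra), (5, 3, 34, Gamma), (5, 3, 34, Lyra), (5, 3, 7, Nova), (5, 3, 8, Echo), (5, 35, 11, Lyra), (5, 35, 34, Gamma), (5, 35, 34, Lyra), (5, 35, 7, Nova), (5, 35, 8, Echo)}
σ[qty ≤ 3]: keep tuples satisfying qty ≤ 3 → {(5, 3, 11, Lyra), (5, 3, 34, Gamma), (5, 3, 34, Lyra), (5, 3, 7, Nova), (5, 3, 8, Echo)}
Projecting to pname, qty, sid: {(Echo, 3, 8), (Gamma, 3, 34), (Lyra, 3, 11), (Lyra, 3, 34), (Nova, 3, 7)}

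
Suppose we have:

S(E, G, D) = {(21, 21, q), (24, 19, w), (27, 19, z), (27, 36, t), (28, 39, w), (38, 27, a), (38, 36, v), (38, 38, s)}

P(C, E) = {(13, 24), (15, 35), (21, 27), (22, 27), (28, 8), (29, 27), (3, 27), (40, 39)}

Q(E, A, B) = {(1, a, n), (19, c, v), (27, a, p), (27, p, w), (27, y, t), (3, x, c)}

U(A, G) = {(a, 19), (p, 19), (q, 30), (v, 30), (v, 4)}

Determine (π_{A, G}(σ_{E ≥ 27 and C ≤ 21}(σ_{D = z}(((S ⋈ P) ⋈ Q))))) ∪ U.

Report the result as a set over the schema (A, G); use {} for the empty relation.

Joining S and P on E yields {(24, 19, w, 13), (27, 19, z, 21), (27, 19, z, 22), (27, 19, z, 29), (27, 19, z, 3), (27, 36, t, 21), (27, 36, t, 22), (27, 36, t, 29), (27, 36, t, 3)}.
Joining (S ⋈ P) and Q on E yields {(27, 19, z, 21, a, p), (27, 19, z, 21, p, w), (27, 19, z, 21, y, t), (27, 19, z, 22, a, p), (27, 19, z, 22, p, w), (27, 19, z, 22, y, t), (27, 19, z, 29, a, p), (27, 19, z, 29, p, w), (27, 19, z, 29, y, t), (27, 19, z, 3, a, p), (27, 19, z, 3, p, w), (27, 19, z, 3, y, t), (27, 36, t, 21, a, p), (27, 36, t, 21, p, w), (27, 36, t, 21, y, t), (27, 36, t, 22, a, p), (27, 36, t, 22, p, w), (27, 36, t, 22, y, t), (27, 36, t, 29, a, p), (27, 36, t, 29, p, w), (27, 36, t, 29, y, t), (27, 36, t, 3, a, p), (27, 36, t, 3, p, w), (27, 36, t, 3, y, t)}.
σ[D = z]: keep tuples satisfying D = z → {(27, 19, z, 21, a, p), (27, 19, z, 21, p, w), (27, 19, z, 21, y, t), (27, 19, z, 22, a, p), (27, 19, z, 22, p, w), (27, 19, z, 22, y, t), (27, 19, z, 29, a, p), (27, 19, z, 29, p, w), (27, 19, z, 29, y, t), (27, 19, z, 3, a, p), (27, 19, z, 3, p, w), (27, 19, z, 3, y, t)}
σ[E ≥ 27 and C ≤ 21]: keep tuples satisfying E ≥ 27 and C ≤ 21 → {(27, 19, z, 21, a, p), (27, 19, z, 21, p, w), (27, 19, z, 21, y, t), (27, 19, z, 3, a, p), (27, 19, z, 3, p, w), (27, 19, z, 3, y, t)}
π_{A, G} gives {(a, 19), (p, 19), (y, 19)} (3 duplicate(s) eliminated).
Set union of the two operands is {(a, 19), (p, 19), (q, 30), (v, 30), (v, 4), (y, 19)}.

{(a, 19), (p, 19), (q, 30), (v, 30), (v, 4), (y, 19)}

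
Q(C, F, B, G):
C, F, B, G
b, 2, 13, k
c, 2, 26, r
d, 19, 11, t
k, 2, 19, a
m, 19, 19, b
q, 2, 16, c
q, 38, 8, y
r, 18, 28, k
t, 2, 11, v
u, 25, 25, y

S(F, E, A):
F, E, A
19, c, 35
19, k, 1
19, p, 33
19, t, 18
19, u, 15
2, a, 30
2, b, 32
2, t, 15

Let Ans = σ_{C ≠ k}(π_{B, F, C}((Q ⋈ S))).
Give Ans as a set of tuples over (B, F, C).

Joining Q and S on F yields {(b, 2, 13, k, a, 30), (b, 2, 13, k, b, 32), (b, 2, 13, k, t, 15), (c, 2, 26, r, a, 30), (c, 2, 26, r, b, 32), (c, 2, 26, r, t, 15), (d, 19, 11, t, c, 35), (d, 19, 11, t, k, 1), (d, 19, 11, t, p, 33), (d, 19, 11, t, t, 18), (d, 19, 11, t, u, 15), (k, 2, 19, a, a, 30), (k, 2, 19, a, b, 32), (k, 2, 19, a, t, 15), (m, 19, 19, b, c, 35), (m, 19, 19, b, k, 1), (m, 19, 19, b, p, 33), (m, 19, 19, b, t, 18), (m, 19, 19, b, u, 15), (q, 2, 16, c, a, 30), (q, 2, 16, c, b, 32), (q, 2, 16, c, t, 15), (t, 2, 11, v, a, 30), (t, 2, 11, v, b, 32), (t, 2, 11, v, t, 15)}.
Projecting to B, F, C (18 duplicate(s) eliminated): {(11, 19, d), (11, 2, t), (13, 2, b), (16, 2, q), (19, 19, m), (19, 2, k), (26, 2, c)}
Selection C ≠ k: {(11, 19, d), (11, 2, t), (13, 2, b), (16, 2, q), (19, 19, m), (26, 2, c)}

{(11, 19, d), (11, 2, t), (13, 2, b), (16, 2, q), (19, 19, m), (26, 2, c)}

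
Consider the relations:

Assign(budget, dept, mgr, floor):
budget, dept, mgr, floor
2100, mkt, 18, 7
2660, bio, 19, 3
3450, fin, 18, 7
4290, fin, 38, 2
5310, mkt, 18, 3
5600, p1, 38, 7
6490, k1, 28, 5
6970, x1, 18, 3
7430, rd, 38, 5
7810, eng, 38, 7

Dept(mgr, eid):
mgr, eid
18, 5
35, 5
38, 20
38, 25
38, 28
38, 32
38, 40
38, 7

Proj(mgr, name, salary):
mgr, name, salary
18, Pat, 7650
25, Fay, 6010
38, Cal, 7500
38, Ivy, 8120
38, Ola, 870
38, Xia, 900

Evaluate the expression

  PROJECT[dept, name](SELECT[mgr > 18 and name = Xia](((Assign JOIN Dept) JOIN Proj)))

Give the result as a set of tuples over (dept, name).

{(eng, Xia), (fin, Xia), (p1, Xia), (rd, Xia)}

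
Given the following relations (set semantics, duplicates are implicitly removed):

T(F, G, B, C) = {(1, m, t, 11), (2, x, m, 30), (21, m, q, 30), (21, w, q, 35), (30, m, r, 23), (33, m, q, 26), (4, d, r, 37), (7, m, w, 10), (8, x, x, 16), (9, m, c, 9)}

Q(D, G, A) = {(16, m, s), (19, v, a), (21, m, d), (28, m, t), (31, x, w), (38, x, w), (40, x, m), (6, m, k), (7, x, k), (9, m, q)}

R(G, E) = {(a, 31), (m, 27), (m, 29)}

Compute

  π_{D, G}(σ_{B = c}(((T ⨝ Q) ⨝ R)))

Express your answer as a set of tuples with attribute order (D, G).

Joining T and Q on G yields {(1, m, t, 11, 16, s), (1, m, t, 11, 21, d), (1, m, t, 11, 28, t), (1, m, t, 11, 6, k), (1, m, t, 11, 9, q), (2, x, m, 30, 31, w), (2, x, m, 30, 38, w), (2, x, m, 30, 40, m), (2, x, m, 30, 7, k), (21, m, q, 30, 16, s), (21, m, q, 30, 21, d), (21, m, q, 30, 28, t), (21, m, q, 30, 6, k), (21, m, q, 30, 9, q), (30, m, r, 23, 16, s), (30, m, r, 23, 21, d), (30, m, r, 23, 28, t), (30, m, r, 23, 6, k), (30, m, r, 23, 9, q), (33, m, q, 26, 16, s), (33, m, q, 26, 21, d), (33, m, q, 26, 28, t), (33, m, q, 26, 6, k), (33, m, q, 26, 9, q), (7, m, w, 10, 16, s), (7, m, w, 10, 21, d), (7, m, w, 10, 28, t), (7, m, w, 10, 6, k), (7, m, w, 10, 9, q), (8, x, x, 16, 31, w), (8, x, x, 16, 38, w), (8, x, x, 16, 40, m), (8, x, x, 16, 7, k), (9, m, c, 9, 16, s), (9, m, c, 9, 21, d), (9, m, c, 9, 28, t), (9, m, c, 9, 6, k), (9, m, c, 9, 9, q)}.
Joining (T ⨝ Q) and R on G yields {(1, m, t, 11, 16, s, 27), (1, m, t, 11, 16, s, 29), (1, m, t, 11, 21, d, 27), (1, m, t, 11, 21, d, 29), (1, m, t, 11, 28, t, 27), (1, m, t, 11, 28, t, 29), (1, m, t, 11, 6, k, 27), (1, m, t, 11, 6, k, 29), (1, m, t, 11, 9, q, 27), (1, m, t, 11, 9, q, 29), (21, m, q, 30, 16, s, 27), (21, m, q, 30, 16, s, 29), (21, m, q, 30, 21, d, 27), (21, m, q, 30, 21, d, 29), (21, m, q, 30, 28, t, 27), (21, m, q, 30, 28, t, 29), (21, m, q, 30, 6, k, 27), (21, m, q, 30, 6, k, 29), (21, m, q, 30, 9, q, 27), (21, m, q, 30, 9, q, 29), (30, m, r, 23, 16, s, 27), (30, m, r, 23, 16, s, 29), (30, m, r, 23, 21, d, 27), (30, m, r, 23, 21, d, 29), (30, m, r, 23, 28, t, 27), (30, m, r, 23, 28, t, 29), (30, m, r, 23, 6, k, 27), (30, m, r, 23, 6, k, 29), (30, m, r, 23, 9, q, 27), (30, m, r, 23, 9, q, 29), (33, m, q, 26, 16, s, 27), (33, m, q, 26, 16, s, 29), (33, m, q, 26, 21, d, 27), (33, m, q, 26, 21, d, 29), (33, m, q, 26, 28, t, 27), (33, m, q, 26, 28, t, 29), (33, m, q, 26, 6, k, 27), (33, m, q, 26, 6, k, 29), (33, m, q, 26, 9, q, 27), (33, m, q, 26, 9, q, 29), (7, m, w, 10, 16, s, 27), (7, m, w, 10, 16, s, 29), (7, m, w, 10, 21, d, 27), (7, m, w, 10, 21, d, 29), (7, m, w, 10, 28, t, 27), (7, m, w, 10, 28, t, 29), (7, m, w, 10, 6, k, 27), (7, m, w, 10, 6, k, 29), (7, m, w, 10, 9, q, 27), (7, m, w, 10, 9, q, 29), (9, m, c, 9, 16, s, 27), (9, m, c, 9, 16, s, 29), (9, m, c, 9, 21, d, 27), (9, m, c, 9, 21, d, 29), (9, m, c, 9, 28, t, 27), (9, m, c, 9, 28, t, 29), (9, m, c, 9, 6, k, 27), (9, m, c, 9, 6, k, 29), (9, m, c, 9, 9, q, 27), (9, m, c, 9, 9, q, 29)}.
σ[B = c]: keep tuples satisfying B = c → {(9, m, c, 9, 16, s, 27), (9, m, c, 9, 16, s, 29), (9, m, c, 9, 21, d, 27), (9, m, c, 9, 21, d, 29), (9, m, c, 9, 28, t, 27), (9, m, c, 9, 28, t, 29), (9, m, c, 9, 6, k, 27), (9, m, c, 9, 6, k, 29), (9, m, c, 9, 9, q, 27), (9, m, c, 9, 9, q, 29)}
π[D, G]: project onto (D, G) (5 duplicate(s) eliminated) → {(16, m), (21, m), (28, m), (6, m), (9, m)}

{(16, m), (21, m), (28, m), (6, m), (9, m)}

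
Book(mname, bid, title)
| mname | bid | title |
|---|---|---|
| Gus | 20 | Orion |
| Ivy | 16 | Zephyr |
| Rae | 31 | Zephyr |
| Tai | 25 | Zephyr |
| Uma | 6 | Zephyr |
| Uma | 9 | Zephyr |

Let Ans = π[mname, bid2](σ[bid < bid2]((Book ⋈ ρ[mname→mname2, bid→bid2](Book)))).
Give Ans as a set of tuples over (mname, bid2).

ρ[mname→mname2, bid→bid2]: schema becomes (mname2, bid2, title); tuples unchanged.
Natural join on title: {(Gus, 20, Orion, Gus, 20), (Ivy, 16, Zephyr, Ivy, 16), (Ivy, 16, Zephyr, Rae, 31), (Ivy, 16, Zephyr, Tai, 25), (Ivy, 16, Zephyr, Uma, 6), (Ivy, 16, Zephyr, Uma, 9), (Rae, 31, Zephyr, Ivy, 16), (Rae, 31, Zephyr, Rae, 31), (Rae, 31, Zephyr, Tai, 25), (Rae, 31, Zephyr, Uma, 6), (Rae, 31, Zephyr, Uma, 9), (Tai, 25, Zephyr, Ivy, 16), (Tai, 25, Zephyr, Rae, 31), (Tai, 25, Zephyr, Tai, 25), (Tai, 25, Zephyr, Uma, 6), (Tai, 25, Zephyr, Uma, 9), (Uma, 6, Zephyr, Ivy, 16), (Uma, 6, Zephyr, Rae, 31), (Uma, 6, Zephyr, Tai, 25), (Uma, 6, Zephyr, Uma, 6), (Uma, 6, Zephyr, Uma, 9), (Uma, 9, Zephyr, Ivy, 16), (Uma, 9, Zephyr, Rae, 31), (Uma, 9, Zephyr, Tai, 25), (Uma, 9, Zephyr, Uma, 6), (Uma, 9, Zephyr, Uma, 9)}
σ[bid < bid2]: keep tuples satisfying bid < bid2 → {(Ivy, 16, Zephyr, Rae, 31), (Ivy, 16, Zephyr, Tai, 25), (Tai, 25, Zephyr, Rae, 31), (Uma, 6, Zephyr, Ivy, 16), (Uma, 6, Zephyr, Rae, 31), (Uma, 6, Zephyr, Tai, 25), (Uma, 6, Zephyr, Uma, 9), (Uma, 9, Zephyr, Ivy, 16), (Uma, 9, Zephyr, Rae, 31), (Uma, 9, Zephyr, Tai, 25)}
π_{mname, bid2} gives {(Ivy, 25), (Ivy, 31), (Tai, 31), (Uma, 16), (Uma, 25), (Uma, 31), (Uma, 9)} (3 duplicate(s) eliminated).

{(Ivy, 25), (Ivy, 31), (Tai, 31), (Uma, 16), (Uma, 25), (Uma, 31), (Uma, 9)}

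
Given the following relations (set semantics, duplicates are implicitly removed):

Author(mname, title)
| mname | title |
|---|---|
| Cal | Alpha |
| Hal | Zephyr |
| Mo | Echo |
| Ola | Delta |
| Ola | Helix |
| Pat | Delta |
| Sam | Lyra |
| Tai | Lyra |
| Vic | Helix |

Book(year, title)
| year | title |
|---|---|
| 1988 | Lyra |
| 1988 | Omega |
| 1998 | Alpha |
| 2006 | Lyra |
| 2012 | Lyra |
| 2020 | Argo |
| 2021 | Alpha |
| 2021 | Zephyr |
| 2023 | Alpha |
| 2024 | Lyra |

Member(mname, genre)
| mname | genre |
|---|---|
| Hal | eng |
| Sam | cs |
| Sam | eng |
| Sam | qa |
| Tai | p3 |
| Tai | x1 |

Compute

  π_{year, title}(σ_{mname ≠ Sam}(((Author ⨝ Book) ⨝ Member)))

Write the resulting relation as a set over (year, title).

Joining Author and Book on title yields {(Cal, Alpha, 1998), (Cal, Alpha, 2021), (Cal, Alpha, 2023), (Hal, Zephyr, 2021), (Sam, Lyra, 1988), (Sam, Lyra, 2006), (Sam, Lyra, 2012), (Sam, Lyra, 2024), (Tai, Lyra, 1988), (Tai, Lyra, 2006), (Tai, Lyra, 2012), (Tai, Lyra, 2024)}.
Joining (Author ⨝ Book) and Member on mname yields {(Hal, Zephyr, 2021, eng), (Sam, Lyra, 1988, cs), (Sam, Lyra, 1988, eng), (Sam, Lyra, 1988, qa), (Sam, Lyra, 2006, cs), (Sam, Lyra, 2006, eng), (Sam, Lyra, 2006, qa), (Sam, Lyra, 2012, cs), (Sam, Lyra, 2012, eng), (Sam, Lyra, 2012, qa), (Sam, Lyra, 2024, cs), (Sam, Lyra, 2024, eng), (Sam, Lyra, 2024, qa), (Tai, Lyra, 1988, p3), (Tai, Lyra, 1988, x1), (Tai, Lyra, 2006, p3), (Tai, Lyra, 2006, x1), (Tai, Lyra, 2012, p3), (Tai, Lyra, 2012, x1), (Tai, Lyra, 2024, p3), (Tai, Lyra, 2024, x1)}.
Selection mname ≠ Sam: {(Hal, Zephyr, 2021, eng), (Tai, Lyra, 1988, p3), (Tai, Lyra, 1988, x1), (Tai, Lyra, 2006, p3), (Tai, Lyra, 2006, x1), (Tai, Lyra, 2012, p3), (Tai, Lyra, 2012, x1), (Tai, Lyra, 2024, p3), (Tai, Lyra, 2024, x1)}
π[year, title]: project onto (year, title) (4 duplicate(s) eliminated) → {(1988, Lyra), (2006, Lyra), (2012, Lyra), (2021, Zephyr), (2024, Lyra)}

{(1988, Lyra), (2006, Lyra), (2012, Lyra), (2021, Zephyr), (2024, Lyra)}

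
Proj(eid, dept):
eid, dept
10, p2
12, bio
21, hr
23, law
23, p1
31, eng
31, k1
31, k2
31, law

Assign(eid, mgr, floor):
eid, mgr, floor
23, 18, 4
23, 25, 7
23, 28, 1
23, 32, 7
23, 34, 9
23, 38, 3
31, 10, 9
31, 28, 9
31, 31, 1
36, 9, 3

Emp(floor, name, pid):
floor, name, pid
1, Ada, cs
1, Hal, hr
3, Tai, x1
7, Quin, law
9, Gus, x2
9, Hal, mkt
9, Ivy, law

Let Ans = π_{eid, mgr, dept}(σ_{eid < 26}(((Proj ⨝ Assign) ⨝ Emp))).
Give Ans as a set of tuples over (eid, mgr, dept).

{(23, 25, law), (23, 25, p1), (23, 28, law), (23, 28, p1), (23, 32, law), (23, 32, p1), (23, 34, law), (23, 34, p1), (23, 38, law), (23, 38, p1)}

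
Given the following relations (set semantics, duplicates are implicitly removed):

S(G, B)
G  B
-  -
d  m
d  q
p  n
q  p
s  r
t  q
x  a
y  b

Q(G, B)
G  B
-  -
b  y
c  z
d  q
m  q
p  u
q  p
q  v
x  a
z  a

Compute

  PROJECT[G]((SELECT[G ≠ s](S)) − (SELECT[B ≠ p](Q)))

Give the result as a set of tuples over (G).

{d, p, q, t, y}

σ[G ≠ s]: keep tuples satisfying G ≠ s → {(d, m), (d, q), (p, n), (q, p), (t, q), (x, a), (y, b)}
σ[B ≠ p]: keep tuples satisfying B ≠ p → {(b, y), (c, z), (d, q), (m, q), (p, u), (q, v), (x, a), (z, a)}
Set difference of the two operands is {(d, m), (p, n), (q, p), (t, q), (y, b)}.
Keep only column(s) G: {d, p, q, t, y}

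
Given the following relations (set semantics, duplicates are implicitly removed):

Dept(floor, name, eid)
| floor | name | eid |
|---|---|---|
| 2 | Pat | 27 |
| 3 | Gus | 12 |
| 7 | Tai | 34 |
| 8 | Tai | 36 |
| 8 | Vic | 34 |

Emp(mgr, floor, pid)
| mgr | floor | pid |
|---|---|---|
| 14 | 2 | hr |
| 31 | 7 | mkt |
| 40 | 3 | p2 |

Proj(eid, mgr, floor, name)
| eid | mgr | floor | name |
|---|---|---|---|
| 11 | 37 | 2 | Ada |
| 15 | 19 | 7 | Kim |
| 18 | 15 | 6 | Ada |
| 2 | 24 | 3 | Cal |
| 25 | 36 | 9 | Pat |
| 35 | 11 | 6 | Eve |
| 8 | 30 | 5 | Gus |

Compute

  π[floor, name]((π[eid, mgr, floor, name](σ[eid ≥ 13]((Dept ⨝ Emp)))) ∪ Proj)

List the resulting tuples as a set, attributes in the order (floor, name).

Dept ⋈ Emp (natural join on floor): {(2, Pat, 27, 14, hr), (3, Gus, 12, 40, p2), (7, Tai, 34, 31, mkt)}
Apply σ_{eid ≥ 13}; surviving tuples: {(2, Pat, 27, 14, hr), (7, Tai, 34, 31, mkt)}
Keep only column(s) eid, mgr, floor, name: {(27, 14, 2, Pat), (34, 31, 7, Tai)}
Taking the union: {(11, 37, 2, Ada), (15, 19, 7, Kim), (18, 15, 6, Ada), (2, 24, 3, Cal), (25, 36, 9, Pat), (27, 14, 2, Pat), (34, 31, 7, Tai), (35, 11, 6, Eve), (8, 30, 5, Gus)}
Keep only column(s) floor, name: {(2, Ada), (2, Pat), (3, Cal), (5, Gus), (6, Ada), (6, Eve), (7, Kim), (7, Tai), (9, Pat)}

{(2, Ada), (2, Pat), (3, Cal), (5, Gus), (6, Ada), (6, Eve), (7, Kim), (7, Tai), (9, Pat)}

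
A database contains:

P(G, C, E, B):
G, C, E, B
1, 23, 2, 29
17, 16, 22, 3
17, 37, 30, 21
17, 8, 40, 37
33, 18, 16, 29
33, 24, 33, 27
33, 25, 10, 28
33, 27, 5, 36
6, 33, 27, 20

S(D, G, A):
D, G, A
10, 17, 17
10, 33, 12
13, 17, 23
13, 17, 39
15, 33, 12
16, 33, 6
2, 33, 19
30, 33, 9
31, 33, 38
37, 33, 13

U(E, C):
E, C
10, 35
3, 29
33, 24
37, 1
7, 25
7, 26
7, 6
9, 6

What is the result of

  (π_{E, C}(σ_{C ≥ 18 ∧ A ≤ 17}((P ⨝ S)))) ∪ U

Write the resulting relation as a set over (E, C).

{(10, 25), (10, 35), (16, 18), (3, 29), (30, 37), (33, 24), (37, 1), (5, 27), (7, 25), (7, 26), (7, 6), (9, 6)}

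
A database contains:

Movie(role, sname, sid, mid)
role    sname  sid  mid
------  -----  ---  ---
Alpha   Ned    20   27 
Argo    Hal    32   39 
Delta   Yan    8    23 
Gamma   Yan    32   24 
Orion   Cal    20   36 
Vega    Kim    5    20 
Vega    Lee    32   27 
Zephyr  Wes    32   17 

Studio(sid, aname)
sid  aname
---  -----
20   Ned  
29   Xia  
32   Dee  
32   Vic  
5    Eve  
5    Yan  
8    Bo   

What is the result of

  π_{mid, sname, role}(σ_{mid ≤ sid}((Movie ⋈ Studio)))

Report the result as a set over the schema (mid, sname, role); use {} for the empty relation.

Natural join on sid: {(Alpha, Ned, 20, 27, Ned), (Argo, Hal, 32, 39, Dee), (Argo, Hal, 32, 39, Vic), (Delta, Yan, 8, 23, Bo), (Gamma, Yan, 32, 24, Dee), (Gamma, Yan, 32, 24, Vic), (Orion, Cal, 20, 36, Ned), (Vega, Kim, 5, 20, Eve), (Vega, Kim, 5, 20, Yan), (Vega, Lee, 32, 27, Dee), (Vega, Lee, 32, 27, Vic), (Zephyr, Wes, 32, 17, Dee), (Zephyr, Wes, 32, 17, Vic)}
Selection mid ≤ sid: {(Gamma, Yan, 32, 24, Dee), (Gamma, Yan, 32, 24, Vic), (Vega, Lee, 32, 27, Dee), (Vega, Lee, 32, 27, Vic), (Zephyr, Wes, 32, 17, Dee), (Zephyr, Wes, 32, 17, Vic)}
Projecting to mid, sname, role (3 duplicate(s) eliminated): {(17, Wes, Zephyr), (24, Yan, Gamma), (27, Lee, Vega)}

{(17, Wes, Zephyr), (24, Yan, Gamma), (27, Lee, Vega)}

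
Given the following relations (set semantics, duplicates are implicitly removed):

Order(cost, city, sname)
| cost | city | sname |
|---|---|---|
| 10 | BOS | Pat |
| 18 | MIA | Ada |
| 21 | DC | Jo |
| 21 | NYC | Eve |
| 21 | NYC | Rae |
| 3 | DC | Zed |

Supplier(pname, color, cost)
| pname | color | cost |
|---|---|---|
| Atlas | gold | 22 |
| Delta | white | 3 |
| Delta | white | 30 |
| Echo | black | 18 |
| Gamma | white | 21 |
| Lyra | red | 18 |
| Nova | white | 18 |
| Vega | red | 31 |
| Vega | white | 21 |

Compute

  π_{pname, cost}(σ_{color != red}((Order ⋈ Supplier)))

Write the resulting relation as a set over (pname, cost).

Natural join on cost: {(18, MIA, Ada, Echo, black), (18, MIA, Ada, Lyra, red), (18, MIA, Ada, Nova, white), (21, DC, Jo, Gamma, white), (21, DC, Jo, Vega, white), (21, NYC, Eve, Gamma, white), (21, NYC, Eve, Vega, white), (21, NYC, Rae, Gamma, white), (21, NYC, Rae, Vega, white), (3, DC, Zed, Delta, white)}
Apply σ_{color != red}; surviving tuples: {(18, MIA, Ada, Echo, black), (18, MIA, Ada, Nova, white), (21, DC, Jo, Gamma, white), (21, DC, Jo, Vega, white), (21, NYC, Eve, Gamma, white), (21, NYC, Eve, Vega, white), (21, NYC, Rae, Gamma, white), (21, NYC, Rae, Vega, white), (3, DC, Zed, Delta, white)}
Projecting to pname, cost (4 duplicate(s) eliminated): {(Delta, 3), (Echo, 18), (Gamma, 21), (Nova, 18), (Vega, 21)}

{(Delta, 3), (Echo, 18), (Gamma, 21), (Nova, 18), (Vega, 21)}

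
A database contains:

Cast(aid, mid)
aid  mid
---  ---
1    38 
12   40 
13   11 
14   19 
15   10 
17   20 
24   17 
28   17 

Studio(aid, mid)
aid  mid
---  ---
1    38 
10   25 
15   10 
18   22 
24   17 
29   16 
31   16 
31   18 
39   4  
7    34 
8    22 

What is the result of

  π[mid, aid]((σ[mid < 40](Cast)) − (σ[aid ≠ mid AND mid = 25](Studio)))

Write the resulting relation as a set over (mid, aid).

Selection mid < 40: {(1, 38), (13, 11), (14, 19), (15, 10), (17, 20), (24, 17), (28, 17)}
Selection aid ≠ mid AND mid = 25: {(10, 25)}
Set difference of the two operands is {(1, 38), (13, 11), (14, 19), (15, 10), (17, 20), (24, 17), (28, 17)}.
π_{mid, aid} gives {(10, 15), (11, 13), (17, 24), (17, 28), (19, 14), (20, 17), (38, 1)}.

{(10, 15), (11, 13), (17, 24), (17, 28), (19, 14), (20, 17), (38, 1)}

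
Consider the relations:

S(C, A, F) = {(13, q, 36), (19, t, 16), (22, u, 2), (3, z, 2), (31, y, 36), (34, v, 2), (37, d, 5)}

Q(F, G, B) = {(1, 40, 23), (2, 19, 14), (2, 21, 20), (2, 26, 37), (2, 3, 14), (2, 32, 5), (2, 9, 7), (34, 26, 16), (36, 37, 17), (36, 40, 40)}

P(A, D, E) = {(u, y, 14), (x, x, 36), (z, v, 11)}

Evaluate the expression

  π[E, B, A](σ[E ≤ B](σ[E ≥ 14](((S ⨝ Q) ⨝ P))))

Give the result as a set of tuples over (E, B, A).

{(14, 14, u), (14, 20, u), (14, 37, u)}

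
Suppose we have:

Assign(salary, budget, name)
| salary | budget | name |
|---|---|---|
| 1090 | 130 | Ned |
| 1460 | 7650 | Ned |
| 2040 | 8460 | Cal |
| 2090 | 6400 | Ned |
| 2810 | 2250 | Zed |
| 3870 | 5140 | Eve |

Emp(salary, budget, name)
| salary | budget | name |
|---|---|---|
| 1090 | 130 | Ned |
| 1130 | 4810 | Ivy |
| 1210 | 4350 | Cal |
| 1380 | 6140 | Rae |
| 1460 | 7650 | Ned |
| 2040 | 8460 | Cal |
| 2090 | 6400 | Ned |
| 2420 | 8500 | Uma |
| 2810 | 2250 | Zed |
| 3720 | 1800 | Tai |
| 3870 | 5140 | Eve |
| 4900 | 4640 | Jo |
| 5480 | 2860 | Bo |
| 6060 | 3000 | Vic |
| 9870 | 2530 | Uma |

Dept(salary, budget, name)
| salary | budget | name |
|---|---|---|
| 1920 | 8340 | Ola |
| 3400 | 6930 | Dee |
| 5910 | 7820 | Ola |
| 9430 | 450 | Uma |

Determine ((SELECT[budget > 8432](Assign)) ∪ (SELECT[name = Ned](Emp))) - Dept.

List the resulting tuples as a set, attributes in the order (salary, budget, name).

Apply σ_{budget > 8432}; surviving tuples: {(2040, 8460, Cal)}
Apply σ_{name = Ned}; surviving tuples: {(1090, 130, Ned), (1460, 7650, Ned), (2090, 6400, Ned)}
Union: {(2040, 8460, Cal)} with {(1090, 130, Ned), (1460, 7650, Ned), (2090, 6400, Ned)} → {(1090, 130, Ned), (1460, 7650, Ned), (2040, 8460, Cal), (2090, 6400, Ned)}
Difference: {(1090, 130, Ned), (1460, 7650, Ned), (2040, 8460, Cal), (2090, 6400, Ned)} with {(1920, 8340, Ola), (3400, 6930, Dee), (5910, 7820, Ola), (9430, 450, Uma)} → {(1090, 130, Ned), (1460, 7650, Ned), (2040, 8460, Cal), (2090, 6400, Ned)}

{(1090, 130, Ned), (1460, 7650, Ned), (2040, 8460, Cal), (2090, 6400, Ned)}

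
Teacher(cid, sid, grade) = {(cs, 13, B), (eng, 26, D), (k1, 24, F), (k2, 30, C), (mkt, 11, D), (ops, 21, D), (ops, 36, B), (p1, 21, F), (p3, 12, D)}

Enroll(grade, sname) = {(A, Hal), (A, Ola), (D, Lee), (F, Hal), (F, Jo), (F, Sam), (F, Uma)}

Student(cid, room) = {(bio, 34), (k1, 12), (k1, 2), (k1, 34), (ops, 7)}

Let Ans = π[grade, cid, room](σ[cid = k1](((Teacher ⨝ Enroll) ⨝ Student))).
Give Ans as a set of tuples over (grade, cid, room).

{(F, k1, 12), (F, k1, 2), (F, k1, 34)}

Joining Teacher and Enroll on grade yields {(eng, 26, D, Lee), (k1, 24, F, Hal), (k1, 24, F, Jo), (k1, 24, F, Sam), (k1, 24, F, Uma), (mkt, 11, D, Lee), (ops, 21, D, Lee), (p1, 21, F, Hal), (p1, 21, F, Jo), (p1, 21, F, Sam), (p1, 21, F, Uma), (p3, 12, D, Lee)}.
Joining (Teacher ⨝ Enroll) and Student on cid yields {(k1, 24, F, Hal, 12), (k1, 24, F, Hal, 2), (k1, 24, F, Hal, 34), (k1, 24, F, Jo, 12), (k1, 24, F, Jo, 2), (k1, 24, F, Jo, 34), (k1, 24, F, Sam, 12), (k1, 24, F, Sam, 2), (k1, 24, F, Sam, 34), (k1, 24, F, Uma, 12), (k1, 24, F, Uma, 2), (k1, 24, F, Uma, 34), (ops, 21, D, Lee, 7)}.
σ[cid = k1]: keep tuples satisfying cid = k1 → {(k1, 24, F, Hal, 12), (k1, 24, F, Hal, 2), (k1, 24, F, Hal, 34), (k1, 24, F, Jo, 12), (k1, 24, F, Jo, 2), (k1, 24, F, Jo, 34), (k1, 24, F, Sam, 12), (k1, 24, F, Sam, 2), (k1, 24, F, Sam, 34), (k1, 24, F, Uma, 12), (k1, 24, F, Uma, 2), (k1, 24, F, Uma, 34)}
Keep only column(s) grade, cid, room (9 duplicate(s) eliminated): {(F, k1, 12), (F, k1, 2), (F, k1, 34)}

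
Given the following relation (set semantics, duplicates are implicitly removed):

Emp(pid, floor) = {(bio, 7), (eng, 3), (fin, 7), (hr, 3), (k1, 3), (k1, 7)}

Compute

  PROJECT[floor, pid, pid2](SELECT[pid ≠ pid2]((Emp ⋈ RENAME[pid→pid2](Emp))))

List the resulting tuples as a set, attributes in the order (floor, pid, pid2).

{(3, eng, hr), (3, eng, k1), (3, hr, eng), (3, hr, k1), (3, k1, eng), (3, k1, hr), (7, bio, fin), (7, bio, k1), (7, fin, bio), (7, fin, k1), (7, k1, bio), (7, k1, fin)}

ρ[pid→pid2]: schema becomes (pid2, floor); tuples unchanged.
Joining Emp and RENAME[pid→pid2](Emp) on floor yields {(bio, 7, bio), (bio, 7, fin), (bio, 7, k1), (eng, 3, eng), (eng, 3, hr), (eng, 3, k1), (fin, 7, bio), (fin, 7, fin), (fin, 7, k1), (hr, 3, eng), (hr, 3, hr), (hr, 3, k1), (k1, 3, eng), (k1, 3, hr), (k1, 3, k1), (k1, 7, bio), (k1, 7, fin), (k1, 7, k1)}.
σ[pid ≠ pid2]: keep tuples satisfying pid ≠ pid2 → {(bio, 7, fin), (bio, 7, k1), (eng, 3, hr), (eng, 3, k1), (fin, 7, bio), (fin, 7, k1), (hr, 3, eng), (hr, 3, k1), (k1, 3, eng), (k1, 3, hr), (k1, 7, bio), (k1, 7, fin)}
Projecting to floor, pid, pid2: {(3, eng, hr), (3, eng, k1), (3, hr, eng), (3, hr, k1), (3, k1, eng), (3, k1, hr), (7, bio, fin), (7, bio, k1), (7, fin, bio), (7, fin, k1), (7, k1, bio), (7, k1, fin)}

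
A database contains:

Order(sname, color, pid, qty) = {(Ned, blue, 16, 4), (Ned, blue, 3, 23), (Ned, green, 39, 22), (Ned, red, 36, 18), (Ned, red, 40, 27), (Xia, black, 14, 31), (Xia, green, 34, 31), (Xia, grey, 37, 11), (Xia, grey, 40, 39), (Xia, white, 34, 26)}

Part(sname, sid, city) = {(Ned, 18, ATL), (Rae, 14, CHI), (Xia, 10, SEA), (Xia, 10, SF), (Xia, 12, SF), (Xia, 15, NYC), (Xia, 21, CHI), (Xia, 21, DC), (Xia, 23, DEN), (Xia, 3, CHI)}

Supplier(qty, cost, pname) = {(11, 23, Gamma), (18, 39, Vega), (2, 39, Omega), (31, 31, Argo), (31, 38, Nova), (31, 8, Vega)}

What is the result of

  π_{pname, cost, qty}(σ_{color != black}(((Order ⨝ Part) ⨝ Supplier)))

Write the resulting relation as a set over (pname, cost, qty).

{(Argo, 31, 31), (Gamma, 23, 11), (Nova, 38, 31), (Vega, 39, 18), (Vega, 8, 31)}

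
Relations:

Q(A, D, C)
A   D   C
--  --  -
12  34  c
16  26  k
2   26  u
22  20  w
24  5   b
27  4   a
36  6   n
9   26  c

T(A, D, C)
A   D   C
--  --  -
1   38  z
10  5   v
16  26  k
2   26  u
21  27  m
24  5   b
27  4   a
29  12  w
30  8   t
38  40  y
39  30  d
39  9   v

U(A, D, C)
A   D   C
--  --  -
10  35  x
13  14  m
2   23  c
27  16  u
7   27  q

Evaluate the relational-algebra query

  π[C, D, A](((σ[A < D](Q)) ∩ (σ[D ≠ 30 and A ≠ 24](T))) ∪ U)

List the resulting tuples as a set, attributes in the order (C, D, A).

{(c, 23, 2), (k, 26, 16), (m, 14, 13), (q, 27, 7), (u, 16, 27), (u, 26, 2), (x, 35, 10)}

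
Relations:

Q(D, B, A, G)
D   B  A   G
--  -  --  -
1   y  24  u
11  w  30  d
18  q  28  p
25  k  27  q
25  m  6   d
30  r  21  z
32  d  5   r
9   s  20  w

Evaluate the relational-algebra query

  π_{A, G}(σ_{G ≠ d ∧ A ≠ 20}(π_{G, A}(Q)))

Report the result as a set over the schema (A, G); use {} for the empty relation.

Projecting to G, A: {(d, 30), (d, 6), (p, 28), (q, 27), (r, 5), (u, 24), (w, 20), (z, 21)}
Apply σ_{G ≠ d ∧ A ≠ 20}; surviving tuples: {(p, 28), (q, 27), (r, 5), (u, 24), (z, 21)}
Projecting to A, G: {(21, z), (24, u), (27, q), (28, p), (5, r)}

{(21, z), (24, u), (27, q), (28, p), (5, r)}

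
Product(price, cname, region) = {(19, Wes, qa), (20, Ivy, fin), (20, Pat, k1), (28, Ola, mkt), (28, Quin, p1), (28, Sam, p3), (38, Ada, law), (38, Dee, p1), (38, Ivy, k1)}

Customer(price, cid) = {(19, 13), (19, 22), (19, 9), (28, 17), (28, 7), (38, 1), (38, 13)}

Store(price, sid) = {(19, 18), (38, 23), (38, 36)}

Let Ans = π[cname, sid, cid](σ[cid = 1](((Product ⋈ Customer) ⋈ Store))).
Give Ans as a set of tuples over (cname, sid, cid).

Natural join on price: {(19, Wes, qa, 13), (19, Wes, qa, 22), (19, Wes, qa, 9), (28, Ola, mkt, 17), (28, Ola, mkt, 7), (28, Quin, p1, 17), (28, Quin, p1, 7), (28, Sam, p3, 17), (28, Sam, p3, 7), (38, Ada, law, 1), (38, Ada, law, 13), (38, Dee, p1, 1), (38, Dee, p1, 13), (38, Ivy, k1, 1), (38, Ivy, k1, 13)}
Natural join on price: {(19, Wes, qa, 13, 18), (19, Wes, qa, 22, 18), (19, Wes, qa, 9, 18), (38, Ada, law, 1, 23), (38, Ada, law, 1, 36), (38, Ada, law, 13, 23), (38, Ada, law, 13, 36), (38, Dee, p1, 1, 23), (38, Dee, p1, 1, 36), (38, Dee, p1, 13, 23), (38, Dee, p1, 13, 36), (38, Ivy, k1, 1, 23), (38, Ivy, k1, 1, 36), (38, Ivy, k1, 13, 23), (38, Ivy, k1, 13, 36)}
σ[cid = 1]: keep tuples satisfying cid = 1 → {(38, Ada, law, 1, 23), (38, Ada, law, 1, 36), (38, Dee, p1, 1, 23), (38, Dee, p1, 1, 36), (38, Ivy, k1, 1, 23), (38, Ivy, k1, 1, 36)}
Keep only column(s) cname, sid, cid: {(Ada, 23, 1), (Ada, 36, 1), (Dee, 23, 1), (Dee, 36, 1), (Ivy, 23, 1), (Ivy, 36, 1)}

{(Ada, 23, 1), (Ada, 36, 1), (Dee, 23, 1), (Dee, 36, 1), (Ivy, 23, 1), (Ivy, 36, 1)}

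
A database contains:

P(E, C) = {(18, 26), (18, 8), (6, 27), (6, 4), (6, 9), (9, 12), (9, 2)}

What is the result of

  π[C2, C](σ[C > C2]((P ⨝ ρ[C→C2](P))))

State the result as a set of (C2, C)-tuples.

ρ[C→C2]: schema becomes (E, C2); tuples unchanged.
P ⋈ ρ[C→C2](P) (natural join on E): {(18, 26, 26), (18, 26, 8), (18, 8, 26), (18, 8, 8), (6, 27, 27), (6, 27, 4), (6, 27, 9), (6, 4, 27), (6, 4, 4), (6, 4, 9), (6, 9, 27), (6, 9, 4), (6, 9, 9), (9, 12, 12), (9, 12, 2), (9, 2, 12), (9, 2, 2)}
Apply σ_{C > C2}; surviving tuples: {(18, 26, 8), (6, 27, 4), (6, 27, 9), (6, 9, 4), (9, 12, 2)}
Projecting to C2, C: {(2, 12), (4, 27), (4, 9), (8, 26), (9, 27)}

{(2, 12), (4, 27), (4, 9), (8, 26), (9, 27)}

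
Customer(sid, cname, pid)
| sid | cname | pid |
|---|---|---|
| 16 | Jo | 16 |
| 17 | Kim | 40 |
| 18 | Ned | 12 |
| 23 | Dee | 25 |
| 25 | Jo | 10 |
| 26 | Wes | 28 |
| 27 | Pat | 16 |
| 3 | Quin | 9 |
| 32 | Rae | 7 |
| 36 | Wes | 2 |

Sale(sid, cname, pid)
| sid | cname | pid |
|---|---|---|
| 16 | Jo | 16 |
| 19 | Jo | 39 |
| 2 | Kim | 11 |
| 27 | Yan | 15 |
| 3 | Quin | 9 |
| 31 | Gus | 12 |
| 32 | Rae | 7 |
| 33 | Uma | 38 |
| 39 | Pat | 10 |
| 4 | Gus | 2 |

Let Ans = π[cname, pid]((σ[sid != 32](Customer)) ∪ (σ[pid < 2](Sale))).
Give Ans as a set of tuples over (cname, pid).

{(Dee, 25), (Jo, 10), (Jo, 16), (Kim, 40), (Ned, 12), (Pat, 16), (Quin, 9), (Wes, 2), (Wes, 28)}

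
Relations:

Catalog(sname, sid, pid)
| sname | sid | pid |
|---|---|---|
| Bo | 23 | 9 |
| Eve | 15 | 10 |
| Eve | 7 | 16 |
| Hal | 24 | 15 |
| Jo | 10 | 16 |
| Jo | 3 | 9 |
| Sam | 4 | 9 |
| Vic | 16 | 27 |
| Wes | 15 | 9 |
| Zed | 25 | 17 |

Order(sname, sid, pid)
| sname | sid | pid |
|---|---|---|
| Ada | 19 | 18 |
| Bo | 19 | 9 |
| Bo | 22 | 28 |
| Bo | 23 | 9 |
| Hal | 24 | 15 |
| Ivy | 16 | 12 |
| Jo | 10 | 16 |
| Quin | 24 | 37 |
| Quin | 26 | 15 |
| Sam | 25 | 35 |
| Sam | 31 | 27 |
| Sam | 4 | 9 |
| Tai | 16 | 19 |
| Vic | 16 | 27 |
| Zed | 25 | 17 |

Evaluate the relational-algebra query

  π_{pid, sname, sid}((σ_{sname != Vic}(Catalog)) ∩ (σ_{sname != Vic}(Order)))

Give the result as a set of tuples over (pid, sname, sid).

σ[sname != Vic]: keep tuples satisfying sname != Vic → {(Bo, 23, 9), (Eve, 15, 10), (Eve, 7, 16), (Hal, 24, 15), (Jo, 10, 16), (Jo, 3, 9), (Sam, 4, 9), (Wes, 15, 9), (Zed, 25, 17)}
σ[sname != Vic]: keep tuples satisfying sname != Vic → {(Ada, 19, 18), (Bo, 19, 9), (Bo, 22, 28), (Bo, 23, 9), (Hal, 24, 15), (Ivy, 16, 12), (Jo, 10, 16), (Quin, 24, 37), (Quin, 26, 15), (Sam, 25, 35), (Sam, 31, 27), (Sam, 4, 9), (Tai, 16, 19), (Zed, 25, 17)}
Set intersection of the two operands is {(Bo, 23, 9), (Hal, 24, 15), (Jo, 10, 16), (Sam, 4, 9), (Zed, 25, 17)}.
Projecting to pid, sname, sid: {(15, Hal, 24), (16, Jo, 10), (17, Zed, 25), (9, Bo, 23), (9, Sam, 4)}

{(15, Hal, 24), (16, Jo, 10), (17, Zed, 25), (9, Bo, 23), (9, Sam, 4)}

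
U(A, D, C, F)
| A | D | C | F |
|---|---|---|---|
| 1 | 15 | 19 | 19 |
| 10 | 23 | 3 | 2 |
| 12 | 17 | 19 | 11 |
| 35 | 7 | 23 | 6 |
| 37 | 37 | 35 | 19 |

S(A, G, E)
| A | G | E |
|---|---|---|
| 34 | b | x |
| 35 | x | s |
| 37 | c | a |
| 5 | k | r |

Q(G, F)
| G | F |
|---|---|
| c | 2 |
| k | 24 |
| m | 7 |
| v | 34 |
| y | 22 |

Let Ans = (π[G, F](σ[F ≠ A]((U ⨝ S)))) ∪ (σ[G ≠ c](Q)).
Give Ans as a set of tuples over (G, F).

Joining U and S on A yields {(35, 7, 23, 6, x, s), (37, 37, 35, 19, c, a)}.
σ[F ≠ A]: keep tuples satisfying F ≠ A → {(35, 7, 23, 6, x, s), (37, 37, 35, 19, c, a)}
π[G, F]: project onto (G, F) → {(c, 19), (x, 6)}
σ[G ≠ c]: keep tuples satisfying G ≠ c → {(k, 24), (m, 7), (v, 34), (y, 22)}
Set union of the two operands is {(c, 19), (k, 24), (m, 7), (v, 34), (x, 6), (y, 22)}.

{(c, 19), (k, 24), (m, 7), (v, 34), (x, 6), (y, 22)}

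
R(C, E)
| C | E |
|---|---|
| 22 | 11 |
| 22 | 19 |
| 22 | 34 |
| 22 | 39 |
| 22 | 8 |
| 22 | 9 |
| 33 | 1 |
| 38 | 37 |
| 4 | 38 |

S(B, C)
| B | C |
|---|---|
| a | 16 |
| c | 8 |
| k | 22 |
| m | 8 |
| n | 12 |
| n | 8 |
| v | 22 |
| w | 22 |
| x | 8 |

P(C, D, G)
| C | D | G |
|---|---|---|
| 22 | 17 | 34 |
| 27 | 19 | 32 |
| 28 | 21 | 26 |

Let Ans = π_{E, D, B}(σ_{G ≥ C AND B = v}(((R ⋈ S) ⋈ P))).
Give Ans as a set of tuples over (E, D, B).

R ⋈ S (natural join on C): {(22, 11, k), (22, 11, v), (22, 11, w), (22, 19, k), (22, 19, v), (22, 19, w), (22, 34, k), (22, 34, v), (22, 34, w), (22, 39, k), (22, 39, v), (22, 39, w), (22, 8, k), (22, 8, v), (22, 8, w), (22, 9, k), (22, 9, v), (22, 9, w)}
(R ⋈ S) ⋈ P (natural join on C): {(22, 11, k, 17, 34), (22, 11, v, 17, 34), (22, 11, w, 17, 34), (22, 19, k, 17, 34), (22, 19, v, 17, 34), (22, 19, w, 17, 34), (22, 34, k, 17, 34), (22, 34, v, 17, 34), (22, 34, w, 17, 34), (22, 39, k, 17, 34), (22, 39, v, 17, 34), (22, 39, w, 17, 34), (22, 8, k, 17, 34), (22, 8, v, 17, 34), (22, 8, w, 17, 34), (22, 9, k, 17, 34), (22, 9, v, 17, 34), (22, 9, w, 17, 34)}
σ[G ≥ C AND B = v]: keep tuples satisfying G ≥ C AND B = v → {(22, 11, v, 17, 34), (22, 19, v, 17, 34), (22, 34, v, 17, 34), (22, 39, v, 17, 34), (22, 8, v, 17, 34), (22, 9, v, 17, 34)}
Keep only column(s) E, D, B: {(11, 17, v), (19, 17, v), (34, 17, v), (39, 17, v), (8, 17, v), (9, 17, v)}

{(11, 17, v), (19, 17, v), (34, 17, v), (39, 17, v), (8, 17, v), (9, 17, v)}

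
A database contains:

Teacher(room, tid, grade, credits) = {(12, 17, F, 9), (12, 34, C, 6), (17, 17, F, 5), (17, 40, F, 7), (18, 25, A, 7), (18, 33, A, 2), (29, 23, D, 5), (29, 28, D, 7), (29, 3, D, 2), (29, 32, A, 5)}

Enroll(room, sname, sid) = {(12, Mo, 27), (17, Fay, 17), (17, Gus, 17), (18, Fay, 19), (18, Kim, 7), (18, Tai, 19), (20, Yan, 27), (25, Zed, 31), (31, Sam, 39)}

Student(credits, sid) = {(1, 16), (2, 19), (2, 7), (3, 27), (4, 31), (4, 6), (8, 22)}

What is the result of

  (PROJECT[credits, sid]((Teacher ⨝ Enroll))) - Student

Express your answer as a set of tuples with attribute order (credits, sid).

Joining Teacher and Enroll on room yields {(12, 17, F, 9, Mo, 27), (12, 34, C, 6, Mo, 27), (17, 17, F, 5, Fay, 17), (17, 17, F, 5, Gus, 17), (17, 40, F, 7, Fay, 17), (17, 40, F, 7, Gus, 17), (18, 25, A, 7, Fay, 19), (18, 25, A, 7, Kim, 7), (18, 25, A, 7, Tai, 19), (18, 33, A, 2, Fay, 19), (18, 33, A, 2, Kim, 7), (18, 33, A, 2, Tai, 19)}.
Keep only column(s) credits, sid (4 duplicate(s) eliminated): {(2, 19), (2, 7), (5, 17), (6, 27), (7, 17), (7, 19), (7, 7), (9, 27)}
Set difference of the two operands is {(5, 17), (6, 27), (7, 17), (7, 19), (7, 7), (9, 27)}.

{(5, 17), (6, 27), (7, 17), (7, 19), (7, 7), (9, 27)}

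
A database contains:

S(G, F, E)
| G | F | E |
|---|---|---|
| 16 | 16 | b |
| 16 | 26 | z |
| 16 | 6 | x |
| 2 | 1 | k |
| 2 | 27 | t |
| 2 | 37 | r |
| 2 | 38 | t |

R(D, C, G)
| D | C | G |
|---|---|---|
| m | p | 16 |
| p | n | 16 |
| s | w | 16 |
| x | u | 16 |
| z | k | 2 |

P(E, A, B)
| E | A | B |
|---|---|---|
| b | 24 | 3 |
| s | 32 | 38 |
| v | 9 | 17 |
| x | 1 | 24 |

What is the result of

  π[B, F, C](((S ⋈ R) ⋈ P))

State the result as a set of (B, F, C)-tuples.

S ⋈ R (natural join on G): {(16, 16, b, m, p), (16, 16, b, p, n), (16, 16, b, s, w), (16, 16, b, x, u), (16, 26, z, m, p), (16, 26, z, p, n), (16, 26, z, s, w), (16, 26, z, x, u), (16, 6, x, m, p), (16, 6, x, p, n), (16, 6, x, s, w), (16, 6, x, x, u), (2, 1, k, z, k), (2, 27, t, z, k), (2, 37, r, z, k), (2, 38, t, z, k)}
(S ⋈ R) ⋈ P (natural join on E): {(16, 16, b, m, p, 24, 3), (16, 16, b, p, n, 24, 3), (16, 16, b, s, w, 24, 3), (16, 16, b, x, u, 24, 3), (16, 6, x, m, p, 1, 24), (16, 6, x, p, n, 1, 24), (16, 6, x, s, w, 1, 24), (16, 6, x, x, u, 1, 24)}
Keep only column(s) B, F, C: {(24, 6, n), (24, 6, p), (24, 6, u), (24, 6, w), (3, 16, n), (3, 16, p), (3, 16, u), (3, 16, w)}

{(24, 6, n), (24, 6, p), (24, 6, u), (24, 6, w), (3, 16, n), (3, 16, p), (3, 16, u), (3, 16, w)}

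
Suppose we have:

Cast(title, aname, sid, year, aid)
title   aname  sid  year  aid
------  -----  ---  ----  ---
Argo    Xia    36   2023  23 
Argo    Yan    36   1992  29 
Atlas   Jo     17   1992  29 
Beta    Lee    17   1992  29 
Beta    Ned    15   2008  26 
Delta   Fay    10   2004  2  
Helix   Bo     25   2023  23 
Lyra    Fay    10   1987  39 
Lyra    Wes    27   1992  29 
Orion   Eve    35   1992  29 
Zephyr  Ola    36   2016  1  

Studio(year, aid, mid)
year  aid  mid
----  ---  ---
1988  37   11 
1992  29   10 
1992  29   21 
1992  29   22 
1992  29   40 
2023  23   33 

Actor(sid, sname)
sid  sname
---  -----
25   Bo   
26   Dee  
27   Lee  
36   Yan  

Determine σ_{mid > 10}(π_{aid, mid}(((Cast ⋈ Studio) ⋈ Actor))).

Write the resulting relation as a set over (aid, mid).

{(23, 33), (29, 21), (29, 22), (29, 40)}

Joining Cast and Studio on year, aid yields {(Argo, Xia, 36, 2023, 23, 33), (Argo, Yan, 36, 1992, 29, 10), (Argo, Yan, 36, 1992, 29, 21), (Argo, Yan, 36, 1992, 29, 22), (Argo, Yan, 36, 1992, 29, 40), (Atlas, Jo, 17, 1992, 29, 10), (Atlas, Jo, 17, 1992, 29, 21), (Atlas, Jo, 17, 1992, 29, 22), (Atlas, Jo, 17, 1992, 29, 40), (Beta, Lee, 17, 1992, 29, 10), (Beta, Lee, 17, 1992, 29, 21), (Beta, Lee, 17, 1992, 29, 22), (Beta, Lee, 17, 1992, 29, 40), (Helix, Bo, 25, 2023, 23, 33), (Lyra, Wes, 27, 1992, 29, 10), (Lyra, Wes, 27, 1992, 29, 21), (Lyra, Wes, 27, 1992, 29, 22), (Lyra, Wes, 27, 1992, 29, 40), (Orion, Eve, 35, 1992, 29, 10), (Orion, Eve, 35, 1992, 29, 21), (Orion, Eve, 35, 1992, 29, 22), (Orion, Eve, 35, 1992, 29, 40)}.
Joining (Cast ⋈ Studio) and Actor on sid yields {(Argo, Xia, 36, 2023, 23, 33, Yan), (Argo, Yan, 36, 1992, 29, 10, Yan), (Argo, Yan, 36, 1992, 29, 21, Yan), (Argo, Yan, 36, 1992, 29, 22, Yan), (Argo, Yan, 36, 1992, 29, 40, Yan), (Helix, Bo, 25, 2023, 23, 33, Bo), (Lyra, Wes, 27, 1992, 29, 10, Lee), (Lyra, Wes, 27, 1992, 29, 21, Lee), (Lyra, Wes, 27, 1992, 29, 22, Lee), (Lyra, Wes, 27, 1992, 29, 40, Lee)}.
Keep only column(s) aid, mid (5 duplicate(s) eliminated): {(23, 33), (29, 10), (29, 21), (29, 22), (29, 40)}
Filtering on mid > 10 leaves {(23, 33), (29, 21), (29, 22), (29, 40)}.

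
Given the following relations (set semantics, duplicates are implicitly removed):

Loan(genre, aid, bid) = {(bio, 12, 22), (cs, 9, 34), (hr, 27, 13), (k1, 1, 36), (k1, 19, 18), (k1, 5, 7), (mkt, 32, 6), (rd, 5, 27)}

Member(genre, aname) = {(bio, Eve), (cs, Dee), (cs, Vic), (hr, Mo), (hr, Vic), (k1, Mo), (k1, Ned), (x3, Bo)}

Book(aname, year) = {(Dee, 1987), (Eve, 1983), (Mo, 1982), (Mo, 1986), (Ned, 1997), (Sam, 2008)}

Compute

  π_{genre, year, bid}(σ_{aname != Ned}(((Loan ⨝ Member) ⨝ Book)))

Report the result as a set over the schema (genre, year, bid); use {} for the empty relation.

Natural join on genre: {(bio, 12, 22, Eve), (cs, 9, 34, Dee), (cs, 9, 34, Vic), (hr, 27, 13, Mo), (hr, 27, 13, Vic), (k1, 1, 36, Mo), (k1, 1, 36, Ned), (k1, 19, 18, Mo), (k1, 19, 18, Ned), (k1, 5, 7, Mo), (k1, 5, 7, Ned)}
Natural join on aname: {(bio, 12, 22, Eve, 1983), (cs, 9, 34, Dee, 1987), (hr, 27, 13, Mo, 1982), (hr, 27, 13, Mo, 1986), (k1, 1, 36, Mo, 1982), (k1, 1, 36, Mo, 1986), (k1, 1, 36, Ned, 1997), (k1, 19, 18, Mo, 1982), (k1, 19, 18, Mo, 1986), (k1, 19, 18, Ned, 1997), (k1, 5, 7, Mo, 1982), (k1, 5, 7, Mo, 1986), (k1, 5, 7, Ned, 1997)}
Filtering on aname != Ned leaves {(bio, 12, 22, Eve, 1983), (cs, 9, 34, Dee, 1987), (hr, 27, 13, Mo, 1982), (hr, 27, 13, Mo, 1986), (k1, 1, 36, Mo, 1982), (k1, 1, 36, Mo, 1986), (k1, 19, 18, Mo, 1982), (k1, 19, 18, Mo, 1986), (k1, 5, 7, Mo, 1982), (k1, 5, 7, Mo, 1986)}.
Projecting to genre, year, bid: {(bio, 1983, 22), (cs, 1987, 34), (hr, 1982, 13), (hr, 1986, 13), (k1, 1982, 18), (k1, 1982, 36), (k1, 1982, 7), (k1, 1986, 18), (k1, 1986, 36), (k1, 1986, 7)}

{(bio, 1983, 22), (cs, 1987, 34), (hr, 1982, 13), (hr, 1986, 13), (k1, 1982, 18), (k1, 1982, 36), (k1, 1982, 7), (k1, 1986, 18), (k1, 1986, 36), (k1, 1986, 7)}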